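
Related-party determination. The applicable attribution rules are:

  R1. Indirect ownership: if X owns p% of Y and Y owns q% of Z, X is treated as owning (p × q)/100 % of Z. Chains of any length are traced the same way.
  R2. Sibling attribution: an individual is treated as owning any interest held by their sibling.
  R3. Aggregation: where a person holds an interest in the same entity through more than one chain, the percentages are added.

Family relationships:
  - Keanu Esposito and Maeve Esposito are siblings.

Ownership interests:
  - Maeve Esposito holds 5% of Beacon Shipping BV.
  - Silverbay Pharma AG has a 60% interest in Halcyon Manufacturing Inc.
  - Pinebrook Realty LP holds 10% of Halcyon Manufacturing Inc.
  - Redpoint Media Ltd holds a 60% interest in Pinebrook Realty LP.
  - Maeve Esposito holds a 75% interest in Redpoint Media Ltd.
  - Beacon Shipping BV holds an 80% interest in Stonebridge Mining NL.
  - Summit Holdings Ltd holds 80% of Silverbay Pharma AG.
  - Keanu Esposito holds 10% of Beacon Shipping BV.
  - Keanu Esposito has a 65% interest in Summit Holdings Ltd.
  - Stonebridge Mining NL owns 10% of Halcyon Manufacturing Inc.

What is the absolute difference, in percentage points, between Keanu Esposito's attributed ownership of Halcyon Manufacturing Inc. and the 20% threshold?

16.9

By sibling attribution (R2), Keanu Esposito is treated as also owning Maeve Esposito's interest in Beacon Shipping BV, giving 10% + 5% = 15%.
By sibling attribution (R2), Keanu Esposito is treated as owning Maeve Esposito's 75% interest in Redpoint Media Ltd.
Chain via Beacon Shipping BV → Stonebridge Mining NL (R1): 15% × 80% × 10% = 1.2% of Halcyon Manufacturing Inc.
Chain via Summit Holdings Ltd → Silverbay Pharma AG (R1): 65% × 80% × 60% = 31.2% of Halcyon Manufacturing Inc.
Chain via Redpoint Media Ltd → Pinebrook Realty LP (R1): 75% × 60% × 10% = 4.5% of Halcyon Manufacturing Inc.
Aggregating (R3): 1.2% + 31.2% + 4.5% = 36.9%.
36.9% exceeds the 20% threshold by 16.9 percentage points.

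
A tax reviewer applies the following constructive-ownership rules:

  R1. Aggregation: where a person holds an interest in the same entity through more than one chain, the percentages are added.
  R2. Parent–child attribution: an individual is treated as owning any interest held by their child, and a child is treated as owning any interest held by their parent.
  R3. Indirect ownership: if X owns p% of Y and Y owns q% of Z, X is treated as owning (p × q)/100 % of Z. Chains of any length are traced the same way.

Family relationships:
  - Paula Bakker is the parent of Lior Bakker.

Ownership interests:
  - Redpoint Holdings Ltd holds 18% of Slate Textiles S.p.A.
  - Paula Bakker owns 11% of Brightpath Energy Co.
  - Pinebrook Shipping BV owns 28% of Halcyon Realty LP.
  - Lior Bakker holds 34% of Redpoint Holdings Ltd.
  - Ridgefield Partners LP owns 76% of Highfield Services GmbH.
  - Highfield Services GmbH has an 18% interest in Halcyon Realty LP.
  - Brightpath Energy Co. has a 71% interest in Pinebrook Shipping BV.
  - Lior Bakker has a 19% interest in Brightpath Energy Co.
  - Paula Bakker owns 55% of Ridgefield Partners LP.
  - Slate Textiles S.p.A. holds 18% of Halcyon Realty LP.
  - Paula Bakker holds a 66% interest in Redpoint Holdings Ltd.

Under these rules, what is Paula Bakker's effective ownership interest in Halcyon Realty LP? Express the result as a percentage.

By parent–child attribution (R2), Paula Bakker is treated as also owning Lior Bakker's interest in Redpoint Holdings Ltd, giving 66% + 34% = 100%.
By parent–child attribution (R2), Paula Bakker is treated as also owning Lior Bakker's interest in Brightpath Energy Co, giving 11% + 19% = 30%.
Chain via Redpoint Holdings Ltd → Slate Textiles S.p.A. (R3): 100% × 18% × 18% = 3.24% of Halcyon Realty LP.
Chain via Ridgefield Partners LP → Highfield Services GmbH (R3): 55% × 76% × 18% = 7.524% of Halcyon Realty LP.
Chain via Brightpath Energy Co. → Pinebrook Shipping BV (R3): 30% × 71% × 28% = 5.964% of Halcyon Realty LP.
Aggregating (R1): 3.24% + 7.524% + 5.964% = 16.728%.

16.728%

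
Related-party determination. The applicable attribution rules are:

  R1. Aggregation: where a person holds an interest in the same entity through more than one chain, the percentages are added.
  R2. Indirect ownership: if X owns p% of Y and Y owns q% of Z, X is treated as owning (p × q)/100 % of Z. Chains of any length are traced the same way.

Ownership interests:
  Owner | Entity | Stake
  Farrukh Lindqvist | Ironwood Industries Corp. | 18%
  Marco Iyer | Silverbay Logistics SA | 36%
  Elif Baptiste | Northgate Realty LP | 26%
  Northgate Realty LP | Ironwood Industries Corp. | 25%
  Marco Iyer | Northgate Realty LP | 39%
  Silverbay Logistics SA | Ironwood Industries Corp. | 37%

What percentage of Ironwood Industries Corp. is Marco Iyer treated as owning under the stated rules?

23.07%

Chain via Silverbay Logistics SA (R2): 36% × 37% = 13.32% of Ironwood Industries Corp.
Chain via Northgate Realty LP (R2): 39% × 25% = 9.75% of Ironwood Industries Corp.
Aggregating (R1): 13.32% + 9.75% = 23.07%.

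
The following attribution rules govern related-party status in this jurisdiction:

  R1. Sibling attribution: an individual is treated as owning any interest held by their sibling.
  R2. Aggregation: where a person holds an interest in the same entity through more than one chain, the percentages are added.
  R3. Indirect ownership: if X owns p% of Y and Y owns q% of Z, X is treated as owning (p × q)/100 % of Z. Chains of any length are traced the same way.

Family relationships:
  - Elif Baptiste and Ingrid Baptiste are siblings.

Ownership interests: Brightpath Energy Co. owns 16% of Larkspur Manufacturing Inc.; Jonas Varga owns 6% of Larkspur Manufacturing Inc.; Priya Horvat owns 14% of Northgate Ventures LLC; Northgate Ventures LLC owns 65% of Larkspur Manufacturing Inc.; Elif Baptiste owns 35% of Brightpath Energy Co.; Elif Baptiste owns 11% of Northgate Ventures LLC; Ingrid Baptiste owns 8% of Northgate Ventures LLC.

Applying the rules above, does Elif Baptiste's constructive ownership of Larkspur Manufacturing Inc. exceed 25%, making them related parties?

By sibling attribution (R1), Elif Baptiste is treated as also owning Ingrid Baptiste's interest in Northgate Ventures LLC, giving 11% + 8% = 19%.
Chain via Northgate Ventures LLC (R3): 19% × 65% = 12.35% of Larkspur Manufacturing Inc.
Chain via Brightpath Energy Co. (R3): 35% × 16% = 5.6% of Larkspur Manufacturing Inc.
Aggregating (R2): 12.35% + 5.6% = 17.95%.
17.95% does not exceed the 25% threshold, so Elif is not a related party to Larkspur Manufacturing Inc.

No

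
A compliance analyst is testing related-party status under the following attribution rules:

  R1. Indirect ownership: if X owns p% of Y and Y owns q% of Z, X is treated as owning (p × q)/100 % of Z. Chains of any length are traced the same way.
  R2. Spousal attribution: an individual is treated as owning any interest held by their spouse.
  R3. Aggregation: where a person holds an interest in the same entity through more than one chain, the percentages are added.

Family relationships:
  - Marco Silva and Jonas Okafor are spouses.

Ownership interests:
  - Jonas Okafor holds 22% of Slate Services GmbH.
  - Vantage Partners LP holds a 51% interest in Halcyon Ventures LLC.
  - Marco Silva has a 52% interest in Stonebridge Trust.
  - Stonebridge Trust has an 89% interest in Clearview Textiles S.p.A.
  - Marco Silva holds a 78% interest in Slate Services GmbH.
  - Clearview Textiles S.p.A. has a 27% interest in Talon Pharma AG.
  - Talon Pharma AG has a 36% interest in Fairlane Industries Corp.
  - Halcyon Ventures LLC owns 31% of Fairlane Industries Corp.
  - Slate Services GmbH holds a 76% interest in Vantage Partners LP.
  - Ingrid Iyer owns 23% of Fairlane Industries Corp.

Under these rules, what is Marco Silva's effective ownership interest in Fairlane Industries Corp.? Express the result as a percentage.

By spousal attribution (R2), Marco Silva is treated as also owning Jonas Okafor's interest in Slate Services GmbH, giving 78% + 22% = 100%.
Chain via Stonebridge Trust → Clearview Textiles S.p.A. → Talon Pharma AG (R1): 52% × 89% × 27% × 36% = 4.498416% of Fairlane Industries Corp.
Chain via Slate Services GmbH → Vantage Partners LP → Halcyon Ventures LLC (R1): 100% × 76% × 51% × 31% = 12.0156% of Fairlane Industries Corp.
Aggregating (R3): 4.498416% + 12.0156% = 16.514016%.

16.514016%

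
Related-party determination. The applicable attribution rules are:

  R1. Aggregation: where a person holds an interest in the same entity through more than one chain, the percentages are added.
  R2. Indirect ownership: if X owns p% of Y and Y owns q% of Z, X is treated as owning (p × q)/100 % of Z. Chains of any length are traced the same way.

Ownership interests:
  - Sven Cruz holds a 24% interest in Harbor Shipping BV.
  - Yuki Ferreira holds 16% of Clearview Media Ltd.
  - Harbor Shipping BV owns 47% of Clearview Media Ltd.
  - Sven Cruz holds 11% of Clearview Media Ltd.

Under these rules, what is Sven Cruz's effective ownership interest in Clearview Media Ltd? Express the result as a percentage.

Chain via Harbor Shipping BV (R2): 24% × 47% = 11.28% of Clearview Media Ltd.
Direct interest in Clearview Media Ltd: 11%.
Aggregating (R1): 11.28% + 11% = 22.28%.

22.28%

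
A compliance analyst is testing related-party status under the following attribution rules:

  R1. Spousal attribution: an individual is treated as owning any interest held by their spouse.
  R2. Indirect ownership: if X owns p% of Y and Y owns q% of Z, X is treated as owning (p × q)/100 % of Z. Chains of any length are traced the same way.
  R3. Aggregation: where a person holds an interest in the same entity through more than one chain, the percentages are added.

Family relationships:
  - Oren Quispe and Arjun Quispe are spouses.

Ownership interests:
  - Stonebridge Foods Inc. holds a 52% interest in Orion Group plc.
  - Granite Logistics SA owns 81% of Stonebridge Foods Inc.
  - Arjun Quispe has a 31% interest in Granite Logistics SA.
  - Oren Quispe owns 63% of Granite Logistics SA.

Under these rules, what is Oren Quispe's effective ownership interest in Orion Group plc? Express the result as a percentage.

By spousal attribution (R1), Oren Quispe is treated as also owning Arjun Quispe's interest in Granite Logistics SA, giving 63% + 31% = 94%.
Chain via Granite Logistics SA → Stonebridge Foods Inc. (R2): 94% × 81% × 52% = 39.5928% of Orion Group plc.

39.5928%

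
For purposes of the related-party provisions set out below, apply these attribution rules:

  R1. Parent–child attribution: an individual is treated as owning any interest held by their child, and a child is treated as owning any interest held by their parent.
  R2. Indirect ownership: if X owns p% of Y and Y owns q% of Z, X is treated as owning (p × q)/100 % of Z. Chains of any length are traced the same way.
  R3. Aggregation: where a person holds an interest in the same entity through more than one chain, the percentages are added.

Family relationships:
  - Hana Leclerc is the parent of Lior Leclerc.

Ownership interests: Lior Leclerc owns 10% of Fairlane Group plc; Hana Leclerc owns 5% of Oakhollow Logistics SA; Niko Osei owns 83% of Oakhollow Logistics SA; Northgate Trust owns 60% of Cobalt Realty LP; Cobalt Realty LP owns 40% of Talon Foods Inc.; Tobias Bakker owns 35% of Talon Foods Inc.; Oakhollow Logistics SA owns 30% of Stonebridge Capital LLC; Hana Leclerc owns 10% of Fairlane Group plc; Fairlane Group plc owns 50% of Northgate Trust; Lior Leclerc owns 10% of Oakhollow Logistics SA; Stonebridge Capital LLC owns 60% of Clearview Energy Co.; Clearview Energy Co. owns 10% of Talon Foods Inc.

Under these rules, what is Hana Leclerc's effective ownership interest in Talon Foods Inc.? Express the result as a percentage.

By parent–child attribution (R1), Hana Leclerc is treated as also owning Lior Leclerc's interest in Fairlane Group plc, giving 10% + 10% = 20%.
By parent–child attribution (R1), Hana Leclerc is treated as also owning Lior Leclerc's interest in Oakhollow Logistics SA, giving 5% + 10% = 15%.
Chain via Fairlane Group plc → Northgate Trust → Cobalt Realty LP (R2): 20% × 50% × 60% × 40% = 2.4% of Talon Foods Inc.
Chain via Oakhollow Logistics SA → Stonebridge Capital LLC → Clearview Energy Co. (R2): 15% × 30% × 60% × 10% = 0.27% of Talon Foods Inc.
Aggregating (R3): 2.4% + 0.27% = 2.67%.

2.67%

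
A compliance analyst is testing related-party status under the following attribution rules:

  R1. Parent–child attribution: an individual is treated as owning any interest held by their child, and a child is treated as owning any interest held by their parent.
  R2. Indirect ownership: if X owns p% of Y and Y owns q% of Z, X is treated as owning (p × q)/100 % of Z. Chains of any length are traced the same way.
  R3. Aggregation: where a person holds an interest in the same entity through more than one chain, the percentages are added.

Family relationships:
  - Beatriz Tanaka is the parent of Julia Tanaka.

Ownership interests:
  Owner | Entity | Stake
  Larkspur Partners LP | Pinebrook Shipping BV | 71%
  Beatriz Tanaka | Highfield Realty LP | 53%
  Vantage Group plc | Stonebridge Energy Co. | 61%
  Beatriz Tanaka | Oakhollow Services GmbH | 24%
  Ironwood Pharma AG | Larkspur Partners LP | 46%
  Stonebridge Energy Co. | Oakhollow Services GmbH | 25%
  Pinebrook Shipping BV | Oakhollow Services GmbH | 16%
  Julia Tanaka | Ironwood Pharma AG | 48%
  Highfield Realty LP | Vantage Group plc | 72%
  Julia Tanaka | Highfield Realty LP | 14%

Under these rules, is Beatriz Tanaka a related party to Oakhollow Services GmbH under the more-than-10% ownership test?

By parent–child attribution (R1), Beatriz Tanaka is treated as also owning Julia Tanaka's interest in Highfield Realty LP, giving 53% + 14% = 67%.
By parent–child attribution (R1), Beatriz Tanaka is treated as owning Julia Tanaka's 48% interest in Ironwood Pharma AG.
Chain via Highfield Realty LP → Vantage Group plc → Stonebridge Energy Co. (R2): 67% × 72% × 61% × 25% = 7.3566% of Oakhollow Services GmbH.
Direct interest in Oakhollow Services GmbH: 24%.
Chain via Ironwood Pharma AG → Larkspur Partners LP → Pinebrook Shipping BV (R2): 48% × 46% × 71% × 16% = 2.508288% of Oakhollow Services GmbH.
Aggregating (R3): 7.3566% + 24% + 2.508288% = 33.864888%.
33.864888% exceeds the 10% threshold, so Beatriz is a related party to Oakhollow Services GmbH.

Yes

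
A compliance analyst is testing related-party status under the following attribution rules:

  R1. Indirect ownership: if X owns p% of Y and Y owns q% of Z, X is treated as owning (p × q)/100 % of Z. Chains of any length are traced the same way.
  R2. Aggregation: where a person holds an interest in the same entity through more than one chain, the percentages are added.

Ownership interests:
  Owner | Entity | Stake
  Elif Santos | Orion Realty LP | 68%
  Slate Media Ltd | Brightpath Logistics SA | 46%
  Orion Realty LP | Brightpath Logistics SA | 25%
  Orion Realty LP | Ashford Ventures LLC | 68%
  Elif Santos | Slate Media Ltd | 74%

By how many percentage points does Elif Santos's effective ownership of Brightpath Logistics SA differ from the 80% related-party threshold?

28.96

Chain via Orion Realty LP (R1): 68% × 25% = 17% of Brightpath Logistics SA.
Chain via Slate Media Ltd (R1): 74% × 46% = 34.04% of Brightpath Logistics SA.
Aggregating (R2): 17% + 34.04% = 51.04%.
51.04% falls short of the 80% threshold by 28.96 percentage points.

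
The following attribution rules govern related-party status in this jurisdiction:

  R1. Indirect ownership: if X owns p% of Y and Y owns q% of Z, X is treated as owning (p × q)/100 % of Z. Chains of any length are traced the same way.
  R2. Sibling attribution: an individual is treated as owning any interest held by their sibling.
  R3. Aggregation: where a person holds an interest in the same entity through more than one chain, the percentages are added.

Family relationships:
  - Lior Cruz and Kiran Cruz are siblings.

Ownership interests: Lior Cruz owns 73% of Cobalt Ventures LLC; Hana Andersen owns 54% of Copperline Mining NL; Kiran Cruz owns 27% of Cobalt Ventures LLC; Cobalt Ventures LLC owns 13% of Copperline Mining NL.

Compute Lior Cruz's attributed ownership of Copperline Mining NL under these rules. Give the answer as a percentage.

13%

By sibling attribution (R2), Lior Cruz is treated as also owning Kiran Cruz's interest in Cobalt Ventures LLC, giving 73% + 27% = 100%.
Chain via Cobalt Ventures LLC (R1): 100% × 13% = 13% of Copperline Mining NL.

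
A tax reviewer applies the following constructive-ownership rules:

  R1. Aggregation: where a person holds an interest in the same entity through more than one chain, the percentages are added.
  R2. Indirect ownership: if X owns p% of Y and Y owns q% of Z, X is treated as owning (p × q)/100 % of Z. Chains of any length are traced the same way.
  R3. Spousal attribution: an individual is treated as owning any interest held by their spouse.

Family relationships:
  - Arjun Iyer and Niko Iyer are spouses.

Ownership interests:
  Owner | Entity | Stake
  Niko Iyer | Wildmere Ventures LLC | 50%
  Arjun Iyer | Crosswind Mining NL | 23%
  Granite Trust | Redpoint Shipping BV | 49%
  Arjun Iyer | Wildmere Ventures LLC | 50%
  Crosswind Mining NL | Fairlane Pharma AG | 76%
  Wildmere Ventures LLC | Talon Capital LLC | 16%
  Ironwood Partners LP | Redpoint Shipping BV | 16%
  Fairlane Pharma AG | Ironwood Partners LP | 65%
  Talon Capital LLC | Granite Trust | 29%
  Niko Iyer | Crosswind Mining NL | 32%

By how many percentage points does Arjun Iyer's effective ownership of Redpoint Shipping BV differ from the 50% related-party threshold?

43.3792

By spousal attribution (R3), Arjun Iyer is treated as also owning Niko Iyer's interest in Crosswind Mining NL, giving 23% + 32% = 55%.
By spousal attribution (R3), Arjun Iyer is treated as also owning Niko Iyer's interest in Wildmere Ventures LLC, giving 50% + 50% = 100%.
Chain via Crosswind Mining NL → Fairlane Pharma AG → Ironwood Partners LP (R2): 55% × 76% × 65% × 16% = 4.3472% of Redpoint Shipping BV.
Chain via Wildmere Ventures LLC → Talon Capital LLC → Granite Trust (R2): 100% × 16% × 29% × 49% = 2.2736% of Redpoint Shipping BV.
Aggregating (R1): 4.3472% + 2.2736% = 6.6208%.
6.6208% falls short of the 50% threshold by 43.3792 percentage points.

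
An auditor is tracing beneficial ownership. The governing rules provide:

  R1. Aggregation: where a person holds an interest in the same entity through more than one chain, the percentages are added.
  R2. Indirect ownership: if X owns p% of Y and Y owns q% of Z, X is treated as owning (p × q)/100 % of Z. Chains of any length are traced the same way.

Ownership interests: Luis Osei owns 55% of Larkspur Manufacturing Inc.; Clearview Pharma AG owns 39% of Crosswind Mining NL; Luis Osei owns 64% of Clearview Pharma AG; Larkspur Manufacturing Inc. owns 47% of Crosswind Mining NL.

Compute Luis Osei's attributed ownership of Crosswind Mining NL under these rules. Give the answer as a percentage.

50.81%

Chain via Larkspur Manufacturing Inc. (R2): 55% × 47% = 25.85% of Crosswind Mining NL.
Chain via Clearview Pharma AG (R2): 64% × 39% = 24.96% of Crosswind Mining NL.
Aggregating (R1): 25.85% + 24.96% = 50.81%.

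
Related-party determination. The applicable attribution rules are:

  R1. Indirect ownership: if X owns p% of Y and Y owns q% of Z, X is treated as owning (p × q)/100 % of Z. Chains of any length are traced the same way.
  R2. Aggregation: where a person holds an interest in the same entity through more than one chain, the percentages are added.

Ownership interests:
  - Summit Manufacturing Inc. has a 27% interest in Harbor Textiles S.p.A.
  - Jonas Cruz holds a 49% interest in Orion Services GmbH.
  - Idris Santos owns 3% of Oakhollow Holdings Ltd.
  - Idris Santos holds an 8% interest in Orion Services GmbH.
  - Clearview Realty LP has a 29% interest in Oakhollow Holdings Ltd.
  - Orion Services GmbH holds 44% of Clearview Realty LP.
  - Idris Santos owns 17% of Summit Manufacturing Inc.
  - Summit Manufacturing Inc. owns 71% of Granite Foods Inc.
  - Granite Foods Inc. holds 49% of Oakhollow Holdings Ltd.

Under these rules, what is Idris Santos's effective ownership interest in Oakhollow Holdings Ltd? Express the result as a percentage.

Chain via Orion Services GmbH → Clearview Realty LP (R1): 8% × 44% × 29% = 1.0208% of Oakhollow Holdings Ltd.
Chain via Summit Manufacturing Inc. → Granite Foods Inc. (R1): 17% × 71% × 49% = 5.9143% of Oakhollow Holdings Ltd.
Direct interest in Oakhollow Holdings Ltd: 3%.
Aggregating (R2): 1.0208% + 5.9143% + 3% = 9.9351%.

9.9351%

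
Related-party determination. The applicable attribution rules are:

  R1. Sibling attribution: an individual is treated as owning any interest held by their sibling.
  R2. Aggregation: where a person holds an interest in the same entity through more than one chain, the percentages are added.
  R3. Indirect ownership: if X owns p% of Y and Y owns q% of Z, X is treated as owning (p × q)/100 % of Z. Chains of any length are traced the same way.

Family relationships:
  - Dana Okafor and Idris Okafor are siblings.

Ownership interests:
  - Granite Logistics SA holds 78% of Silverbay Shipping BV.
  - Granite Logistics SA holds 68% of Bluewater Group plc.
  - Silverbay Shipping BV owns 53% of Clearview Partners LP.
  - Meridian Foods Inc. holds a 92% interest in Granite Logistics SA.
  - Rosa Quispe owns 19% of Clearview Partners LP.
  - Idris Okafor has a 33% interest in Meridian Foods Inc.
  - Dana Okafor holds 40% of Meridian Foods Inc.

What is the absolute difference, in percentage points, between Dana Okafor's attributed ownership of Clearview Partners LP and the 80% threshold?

52.236056

By sibling attribution (R1), Dana Okafor is treated as also owning Idris Okafor's interest in Meridian Foods Inc, giving 40% + 33% = 73%.
Chain via Meridian Foods Inc. → Granite Logistics SA → Silverbay Shipping BV (R3): 73% × 92% × 78% × 53% = 27.763944% of Clearview Partners LP.
27.763944% falls short of the 80% threshold by 52.236056 percentage points.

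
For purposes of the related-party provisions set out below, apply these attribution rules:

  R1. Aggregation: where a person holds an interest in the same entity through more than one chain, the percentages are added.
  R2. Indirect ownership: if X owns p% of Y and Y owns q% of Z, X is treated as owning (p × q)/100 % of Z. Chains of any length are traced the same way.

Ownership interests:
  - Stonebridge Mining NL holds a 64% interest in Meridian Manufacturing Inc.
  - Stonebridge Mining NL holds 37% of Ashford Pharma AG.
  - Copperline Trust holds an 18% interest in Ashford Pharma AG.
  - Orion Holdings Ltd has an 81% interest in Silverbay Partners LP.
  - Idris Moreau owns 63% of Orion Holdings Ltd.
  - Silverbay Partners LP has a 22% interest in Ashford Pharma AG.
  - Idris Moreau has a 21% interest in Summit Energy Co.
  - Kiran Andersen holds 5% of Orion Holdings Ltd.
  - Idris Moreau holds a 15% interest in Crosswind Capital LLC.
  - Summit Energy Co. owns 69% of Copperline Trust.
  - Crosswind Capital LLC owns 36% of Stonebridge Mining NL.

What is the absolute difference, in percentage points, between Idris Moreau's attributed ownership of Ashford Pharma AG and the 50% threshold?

34.1672

Chain via Orion Holdings Ltd → Silverbay Partners LP (R2): 63% × 81% × 22% = 11.2266% of Ashford Pharma AG.
Chain via Summit Energy Co. → Copperline Trust (R2): 21% × 69% × 18% = 2.6082% of Ashford Pharma AG.
Chain via Crosswind Capital LLC → Stonebridge Mining NL (R2): 15% × 36% × 37% = 1.998% of Ashford Pharma AG.
Aggregating (R1): 11.2266% + 2.6082% + 1.998% = 15.8328%.
15.8328% falls short of the 50% threshold by 34.1672 percentage points.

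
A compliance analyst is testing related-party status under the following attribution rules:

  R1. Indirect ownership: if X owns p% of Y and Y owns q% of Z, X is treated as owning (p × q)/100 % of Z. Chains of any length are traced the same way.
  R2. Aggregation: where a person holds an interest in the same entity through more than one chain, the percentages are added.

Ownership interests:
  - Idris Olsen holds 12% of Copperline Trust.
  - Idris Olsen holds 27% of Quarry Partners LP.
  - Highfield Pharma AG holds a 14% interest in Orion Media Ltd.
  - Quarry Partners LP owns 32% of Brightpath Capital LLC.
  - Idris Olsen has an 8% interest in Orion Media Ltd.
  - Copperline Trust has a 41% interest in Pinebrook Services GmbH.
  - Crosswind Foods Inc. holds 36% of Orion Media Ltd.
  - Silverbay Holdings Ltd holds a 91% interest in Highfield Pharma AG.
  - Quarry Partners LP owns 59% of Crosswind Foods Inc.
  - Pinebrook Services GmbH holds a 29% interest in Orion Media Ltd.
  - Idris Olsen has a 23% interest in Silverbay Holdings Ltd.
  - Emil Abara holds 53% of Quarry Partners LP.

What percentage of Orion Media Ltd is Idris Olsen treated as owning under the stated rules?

Chain via Silverbay Holdings Ltd → Highfield Pharma AG (R1): 23% × 91% × 14% = 2.9302% of Orion Media Ltd.
Chain via Quarry Partners LP → Crosswind Foods Inc. (R1): 27% × 59% × 36% = 5.7348% of Orion Media Ltd.
Chain via Copperline Trust → Pinebrook Services GmbH (R1): 12% × 41% × 29% = 1.4268% of Orion Media Ltd.
Direct interest in Orion Media Ltd: 8%.
Aggregating (R2): 2.9302% + 5.7348% + 1.4268% + 8% = 18.0918%.

18.0918%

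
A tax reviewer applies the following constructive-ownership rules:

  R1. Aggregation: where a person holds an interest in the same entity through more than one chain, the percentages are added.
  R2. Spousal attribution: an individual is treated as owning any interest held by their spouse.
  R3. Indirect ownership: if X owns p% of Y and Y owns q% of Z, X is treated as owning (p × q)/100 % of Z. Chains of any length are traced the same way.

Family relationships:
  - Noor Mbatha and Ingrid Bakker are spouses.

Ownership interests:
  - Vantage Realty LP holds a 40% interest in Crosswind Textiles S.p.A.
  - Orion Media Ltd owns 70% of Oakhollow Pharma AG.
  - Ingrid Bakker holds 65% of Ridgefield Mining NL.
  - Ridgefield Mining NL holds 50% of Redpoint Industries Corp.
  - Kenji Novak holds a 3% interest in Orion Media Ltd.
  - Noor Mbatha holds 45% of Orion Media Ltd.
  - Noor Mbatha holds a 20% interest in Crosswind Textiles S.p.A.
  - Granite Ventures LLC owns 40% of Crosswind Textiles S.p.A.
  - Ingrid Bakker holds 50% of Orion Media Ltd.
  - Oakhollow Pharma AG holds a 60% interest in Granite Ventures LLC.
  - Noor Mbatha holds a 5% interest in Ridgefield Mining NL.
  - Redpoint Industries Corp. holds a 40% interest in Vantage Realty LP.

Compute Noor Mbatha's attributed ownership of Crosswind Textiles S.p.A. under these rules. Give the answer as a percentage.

By spousal attribution (R2), Noor Mbatha is treated as also owning Ingrid Bakker's interest in Ridgefield Mining NL, giving 5% + 65% = 70%.
By spousal attribution (R2), Noor Mbatha is treated as also owning Ingrid Bakker's interest in Orion Media Ltd, giving 45% + 50% = 95%.
Chain via Ridgefield Mining NL → Redpoint Industries Corp. → Vantage Realty LP (R3): 70% × 50% × 40% × 40% = 5.6% of Crosswind Textiles S.p.A.
Chain via Orion Media Ltd → Oakhollow Pharma AG → Granite Ventures LLC (R3): 95% × 70% × 60% × 40% = 15.96% of Crosswind Textiles S.p.A.
Direct interest in Crosswind Textiles S.p.A: 20%.
Aggregating (R1): 5.6% + 15.96% + 20% = 41.56%.

41.56%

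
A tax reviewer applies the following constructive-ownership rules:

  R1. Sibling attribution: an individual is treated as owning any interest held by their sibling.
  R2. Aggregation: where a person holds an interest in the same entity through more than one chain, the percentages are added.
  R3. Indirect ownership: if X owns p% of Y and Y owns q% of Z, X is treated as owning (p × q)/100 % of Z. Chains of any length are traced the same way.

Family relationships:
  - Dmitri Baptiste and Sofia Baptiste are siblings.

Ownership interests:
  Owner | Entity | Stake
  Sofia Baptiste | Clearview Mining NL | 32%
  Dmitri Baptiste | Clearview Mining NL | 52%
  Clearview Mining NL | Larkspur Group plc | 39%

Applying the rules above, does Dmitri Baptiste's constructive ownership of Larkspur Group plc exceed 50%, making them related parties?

By sibling attribution (R1), Dmitri Baptiste is treated as also owning Sofia Baptiste's interest in Clearview Mining NL, giving 52% + 32% = 84%.
Chain via Clearview Mining NL (R3): 84% × 39% = 32.76% of Larkspur Group plc.
32.76% does not exceed the 50% threshold, so Dmitri is not a related party to Larkspur Group plc.

No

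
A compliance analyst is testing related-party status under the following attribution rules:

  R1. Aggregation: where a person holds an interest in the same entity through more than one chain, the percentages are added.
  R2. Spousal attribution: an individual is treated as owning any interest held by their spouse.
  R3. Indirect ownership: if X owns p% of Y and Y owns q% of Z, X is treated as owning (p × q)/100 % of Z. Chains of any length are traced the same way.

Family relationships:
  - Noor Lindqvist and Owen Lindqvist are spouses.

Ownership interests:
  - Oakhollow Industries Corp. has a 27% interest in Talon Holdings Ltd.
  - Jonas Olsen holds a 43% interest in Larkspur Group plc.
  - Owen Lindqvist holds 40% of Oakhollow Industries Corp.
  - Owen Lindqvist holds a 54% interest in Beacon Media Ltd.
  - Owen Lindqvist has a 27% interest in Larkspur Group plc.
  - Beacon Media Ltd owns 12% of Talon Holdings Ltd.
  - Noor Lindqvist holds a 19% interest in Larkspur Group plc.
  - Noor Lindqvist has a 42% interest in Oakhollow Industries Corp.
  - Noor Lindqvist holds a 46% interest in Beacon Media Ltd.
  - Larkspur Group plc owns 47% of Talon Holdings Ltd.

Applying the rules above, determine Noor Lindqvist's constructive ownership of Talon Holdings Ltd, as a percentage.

By spousal attribution (R2), Noor Lindqvist is treated as also owning Owen Lindqvist's interest in Oakhollow Industries Corp, giving 42% + 40% = 82%.
By spousal attribution (R2), Noor Lindqvist is treated as also owning Owen Lindqvist's interest in Beacon Media Ltd, giving 46% + 54% = 100%.
By spousal attribution (R2), Noor Lindqvist is treated as also owning Owen Lindqvist's interest in Larkspur Group plc, giving 19% + 27% = 46%.
Chain via Oakhollow Industries Corp. (R3): 82% × 27% = 22.14% of Talon Holdings Ltd.
Chain via Beacon Media Ltd (R3): 100% × 12% = 12% of Talon Holdings Ltd.
Chain via Larkspur Group plc (R3): 46% × 47% = 21.62% of Talon Holdings Ltd.
Aggregating (R1): 22.14% + 12% + 21.62% = 55.76%.

55.76%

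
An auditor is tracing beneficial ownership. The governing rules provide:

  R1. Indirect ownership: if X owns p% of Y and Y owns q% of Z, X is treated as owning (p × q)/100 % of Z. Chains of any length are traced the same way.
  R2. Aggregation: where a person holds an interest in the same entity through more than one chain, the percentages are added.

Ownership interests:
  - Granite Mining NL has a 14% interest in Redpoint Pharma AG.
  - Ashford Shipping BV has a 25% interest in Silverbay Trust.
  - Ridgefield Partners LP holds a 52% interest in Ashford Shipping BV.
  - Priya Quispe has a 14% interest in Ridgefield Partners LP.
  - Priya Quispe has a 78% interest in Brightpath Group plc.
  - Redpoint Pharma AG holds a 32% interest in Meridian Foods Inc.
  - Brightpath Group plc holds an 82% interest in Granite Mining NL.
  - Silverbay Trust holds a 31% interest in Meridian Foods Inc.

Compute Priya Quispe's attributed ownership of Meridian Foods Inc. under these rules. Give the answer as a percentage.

Chain via Ridgefield Partners LP → Ashford Shipping BV → Silverbay Trust (R1): 14% × 52% × 25% × 31% = 0.5642% of Meridian Foods Inc.
Chain via Brightpath Group plc → Granite Mining NL → Redpoint Pharma AG (R1): 78% × 82% × 14% × 32% = 2.865408% of Meridian Foods Inc.
Aggregating (R2): 0.5642% + 2.865408% = 3.429608%.

3.429608%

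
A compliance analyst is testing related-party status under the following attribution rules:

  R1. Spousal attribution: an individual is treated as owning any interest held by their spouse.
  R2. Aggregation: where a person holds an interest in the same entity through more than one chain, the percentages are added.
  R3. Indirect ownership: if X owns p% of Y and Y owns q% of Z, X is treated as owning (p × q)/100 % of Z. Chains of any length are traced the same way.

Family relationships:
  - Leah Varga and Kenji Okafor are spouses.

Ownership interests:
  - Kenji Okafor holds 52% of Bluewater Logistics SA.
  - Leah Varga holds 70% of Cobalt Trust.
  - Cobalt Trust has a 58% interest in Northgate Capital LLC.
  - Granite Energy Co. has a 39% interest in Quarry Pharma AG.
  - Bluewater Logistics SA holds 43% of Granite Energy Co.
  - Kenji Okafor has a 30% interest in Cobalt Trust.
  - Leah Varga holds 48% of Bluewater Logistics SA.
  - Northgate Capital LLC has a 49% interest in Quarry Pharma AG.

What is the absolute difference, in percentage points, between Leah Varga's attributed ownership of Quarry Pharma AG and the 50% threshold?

4.81

By spousal attribution (R1), Leah Varga is treated as also owning Kenji Okafor's interest in Cobalt Trust, giving 70% + 30% = 100%.
By spousal attribution (R1), Leah Varga is treated as also owning Kenji Okafor's interest in Bluewater Logistics SA, giving 48% + 52% = 100%.
Chain via Cobalt Trust → Northgate Capital LLC (R3): 100% × 58% × 49% = 28.42% of Quarry Pharma AG.
Chain via Bluewater Logistics SA → Granite Energy Co. (R3): 100% × 43% × 39% = 16.77% of Quarry Pharma AG.
Aggregating (R2): 28.42% + 16.77% = 45.19%.
45.19% falls short of the 50% threshold by 4.81 percentage points.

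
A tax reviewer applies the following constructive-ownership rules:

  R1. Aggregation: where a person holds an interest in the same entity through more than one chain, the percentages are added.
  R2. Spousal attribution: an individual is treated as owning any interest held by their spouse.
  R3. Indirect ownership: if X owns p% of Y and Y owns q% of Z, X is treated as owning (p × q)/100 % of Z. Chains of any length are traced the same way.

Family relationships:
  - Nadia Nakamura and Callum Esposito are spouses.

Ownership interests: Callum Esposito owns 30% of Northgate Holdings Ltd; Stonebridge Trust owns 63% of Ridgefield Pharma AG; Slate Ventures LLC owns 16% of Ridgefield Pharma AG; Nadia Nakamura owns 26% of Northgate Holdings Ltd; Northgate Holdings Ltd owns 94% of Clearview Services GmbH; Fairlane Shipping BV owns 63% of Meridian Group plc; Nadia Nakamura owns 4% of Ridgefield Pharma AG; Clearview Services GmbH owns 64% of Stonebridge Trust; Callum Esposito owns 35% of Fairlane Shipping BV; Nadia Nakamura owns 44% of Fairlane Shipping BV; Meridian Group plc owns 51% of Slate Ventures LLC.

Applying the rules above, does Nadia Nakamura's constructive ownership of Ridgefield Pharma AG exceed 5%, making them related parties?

By spousal attribution (R2), Nadia Nakamura is treated as also owning Callum Esposito's interest in Northgate Holdings Ltd, giving 26% + 30% = 56%.
By spousal attribution (R2), Nadia Nakamura is treated as also owning Callum Esposito's interest in Fairlane Shipping BV, giving 44% + 35% = 79%.
Chain via Northgate Holdings Ltd → Clearview Services GmbH → Stonebridge Trust (R3): 56% × 94% × 64% × 63% = 21.224448% of Ridgefield Pharma AG.
Chain via Fairlane Shipping BV → Meridian Group plc → Slate Ventures LLC (R3): 79% × 63% × 51% × 16% = 4.061232% of Ridgefield Pharma AG.
Direct interest in Ridgefield Pharma AG: 4%.
Aggregating (R1): 21.224448% + 4.061232% + 4% = 29.28568%.
29.28568% exceeds the 5% threshold, so Nadia is a related party to Ridgefield Pharma AG.

Yes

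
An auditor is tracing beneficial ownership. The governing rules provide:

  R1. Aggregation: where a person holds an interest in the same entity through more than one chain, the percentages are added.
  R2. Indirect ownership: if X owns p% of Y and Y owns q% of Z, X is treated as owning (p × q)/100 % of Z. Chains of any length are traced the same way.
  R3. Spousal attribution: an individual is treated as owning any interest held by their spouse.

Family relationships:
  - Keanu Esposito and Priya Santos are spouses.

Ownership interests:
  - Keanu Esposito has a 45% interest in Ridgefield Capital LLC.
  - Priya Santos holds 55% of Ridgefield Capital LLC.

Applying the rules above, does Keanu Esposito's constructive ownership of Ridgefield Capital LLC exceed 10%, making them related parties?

Yes

By spousal attribution (R3), Keanu Esposito is treated as also owning Priya Santos's interest in Ridgefield Capital LLC, giving 45% + 55% = 100%.
Direct interest in Ridgefield Capital LLC: 100%.
100% exceeds the 10% threshold, so Keanu is a related party to Ridgefield Capital LLC.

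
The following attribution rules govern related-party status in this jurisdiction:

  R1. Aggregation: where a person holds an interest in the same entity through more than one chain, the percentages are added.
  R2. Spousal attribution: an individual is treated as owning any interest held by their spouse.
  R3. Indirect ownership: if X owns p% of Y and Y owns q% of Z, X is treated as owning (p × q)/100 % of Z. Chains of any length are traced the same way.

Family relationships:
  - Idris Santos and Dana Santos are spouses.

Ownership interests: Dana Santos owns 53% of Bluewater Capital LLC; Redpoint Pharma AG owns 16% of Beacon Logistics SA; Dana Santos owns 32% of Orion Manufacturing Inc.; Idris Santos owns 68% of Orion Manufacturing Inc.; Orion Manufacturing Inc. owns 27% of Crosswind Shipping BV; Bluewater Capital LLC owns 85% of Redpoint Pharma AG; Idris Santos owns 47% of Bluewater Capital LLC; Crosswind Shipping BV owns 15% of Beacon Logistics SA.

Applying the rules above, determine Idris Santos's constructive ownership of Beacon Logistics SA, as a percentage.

17.65%

By spousal attribution (R2), Idris Santos is treated as also owning Dana Santos's interest in Bluewater Capital LLC, giving 47% + 53% = 100%.
By spousal attribution (R2), Idris Santos is treated as also owning Dana Santos's interest in Orion Manufacturing Inc, giving 68% + 32% = 100%.
Chain via Bluewater Capital LLC → Redpoint Pharma AG (R3): 100% × 85% × 16% = 13.6% of Beacon Logistics SA.
Chain via Orion Manufacturing Inc. → Crosswind Shipping BV (R3): 100% × 27% × 15% = 4.05% of Beacon Logistics SA.
Aggregating (R1): 13.6% + 4.05% = 17.65%.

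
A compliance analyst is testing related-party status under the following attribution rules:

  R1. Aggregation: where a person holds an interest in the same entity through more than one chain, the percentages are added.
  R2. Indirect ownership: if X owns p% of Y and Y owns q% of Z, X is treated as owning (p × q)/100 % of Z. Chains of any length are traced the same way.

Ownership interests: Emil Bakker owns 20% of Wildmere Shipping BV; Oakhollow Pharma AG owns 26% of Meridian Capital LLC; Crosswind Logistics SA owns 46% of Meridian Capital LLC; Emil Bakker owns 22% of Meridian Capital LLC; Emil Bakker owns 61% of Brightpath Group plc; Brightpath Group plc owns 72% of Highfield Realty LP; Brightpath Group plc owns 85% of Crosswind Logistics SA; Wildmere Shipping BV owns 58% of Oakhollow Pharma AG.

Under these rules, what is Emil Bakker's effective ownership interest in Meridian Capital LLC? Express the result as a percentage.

Chain via Brightpath Group plc → Crosswind Logistics SA (R2): 61% × 85% × 46% = 23.851% of Meridian Capital LLC.
Chain via Wildmere Shipping BV → Oakhollow Pharma AG (R2): 20% × 58% × 26% = 3.016% of Meridian Capital LLC.
Direct interest in Meridian Capital LLC: 22%.
Aggregating (R1): 23.851% + 3.016% + 22% = 48.867%.

48.867%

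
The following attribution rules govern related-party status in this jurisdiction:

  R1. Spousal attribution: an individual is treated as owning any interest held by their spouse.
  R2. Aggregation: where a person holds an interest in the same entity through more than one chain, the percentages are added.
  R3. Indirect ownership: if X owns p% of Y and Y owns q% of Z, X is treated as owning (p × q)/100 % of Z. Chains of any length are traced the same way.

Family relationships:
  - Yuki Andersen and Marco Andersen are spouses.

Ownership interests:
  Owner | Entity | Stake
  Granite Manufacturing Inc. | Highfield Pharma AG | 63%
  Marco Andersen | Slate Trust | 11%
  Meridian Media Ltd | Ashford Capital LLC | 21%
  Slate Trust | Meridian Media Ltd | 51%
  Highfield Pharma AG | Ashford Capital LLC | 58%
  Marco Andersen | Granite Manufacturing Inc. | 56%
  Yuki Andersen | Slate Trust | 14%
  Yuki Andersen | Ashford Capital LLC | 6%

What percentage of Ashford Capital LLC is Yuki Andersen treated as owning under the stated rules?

By spousal attribution (R1), Yuki Andersen is treated as also owning Marco Andersen's interest in Slate Trust, giving 14% + 11% = 25%.
By spousal attribution (R1), Yuki Andersen is treated as owning Marco Andersen's 56% interest in Granite Manufacturing Inc.
Chain via Slate Trust → Meridian Media Ltd (R3): 25% × 51% × 21% = 2.6775% of Ashford Capital LLC.
Direct interest in Ashford Capital LLC: 6%.
Chain via Granite Manufacturing Inc. → Highfield Pharma AG (R3): 56% × 63% × 58% = 20.4624% of Ashford Capital LLC.
Aggregating (R2): 2.6775% + 6% + 20.4624% = 29.1399%.

29.1399%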